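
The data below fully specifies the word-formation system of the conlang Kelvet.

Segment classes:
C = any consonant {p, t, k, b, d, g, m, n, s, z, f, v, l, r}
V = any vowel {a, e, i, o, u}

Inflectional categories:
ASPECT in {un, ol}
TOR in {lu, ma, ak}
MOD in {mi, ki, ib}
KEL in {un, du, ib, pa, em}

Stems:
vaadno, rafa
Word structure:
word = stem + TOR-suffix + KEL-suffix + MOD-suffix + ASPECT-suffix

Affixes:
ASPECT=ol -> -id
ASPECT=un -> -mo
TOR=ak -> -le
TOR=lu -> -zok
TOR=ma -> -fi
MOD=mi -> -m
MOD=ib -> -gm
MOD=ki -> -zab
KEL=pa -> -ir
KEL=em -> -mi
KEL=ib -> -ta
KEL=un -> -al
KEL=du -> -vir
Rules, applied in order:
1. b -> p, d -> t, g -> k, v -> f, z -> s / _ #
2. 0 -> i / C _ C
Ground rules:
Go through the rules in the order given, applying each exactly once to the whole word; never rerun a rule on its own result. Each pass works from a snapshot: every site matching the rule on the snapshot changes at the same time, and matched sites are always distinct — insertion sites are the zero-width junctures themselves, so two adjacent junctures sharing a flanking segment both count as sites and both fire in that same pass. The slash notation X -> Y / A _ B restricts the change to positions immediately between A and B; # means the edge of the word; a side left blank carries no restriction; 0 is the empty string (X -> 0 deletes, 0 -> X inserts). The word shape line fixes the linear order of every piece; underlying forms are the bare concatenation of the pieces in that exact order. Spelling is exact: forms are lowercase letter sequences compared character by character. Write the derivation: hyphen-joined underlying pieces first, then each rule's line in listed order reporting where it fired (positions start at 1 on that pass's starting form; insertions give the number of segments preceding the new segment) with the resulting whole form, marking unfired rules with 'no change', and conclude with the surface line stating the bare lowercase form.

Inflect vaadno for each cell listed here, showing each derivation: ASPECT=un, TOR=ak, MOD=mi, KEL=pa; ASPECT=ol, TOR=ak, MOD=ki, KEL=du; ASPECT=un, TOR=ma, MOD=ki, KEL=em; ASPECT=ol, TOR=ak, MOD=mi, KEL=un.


cell ASPECT=un, TOR=ak, MOD=mi, KEL=pa:
underlying: vaadno-le-ir-m-mo
1. b -> p, d -> t, g -> k, v -> f, z -> s / _ #: no change
2. 0 -> i / C _ C: inserts after position(s) 4, 10, 11: vaadinoleirimimo
surface: vaadinoleirimimo

cell ASPECT=ol, TOR=ak, MOD=ki, KEL=du:
underlying: vaadno-le-vir-zab-id
1. b -> p, d -> t, g -> k, v -> f, z -> s / _ #: fires at position(s) 16: vaadnolevirzabit
2. 0 -> i / C _ C: inserts after position(s) 4, 11: vaadinolevirizabit
surface: vaadinolevirizabit

cell ASPECT=un, TOR=ma, MOD=ki, KEL=em:
underlying: vaadno-fi-mi-zab-mo
1. b -> p, d -> t, g -> k, v -> f, z -> s / _ #: no change
2. 0 -> i / C _ C: inserts after position(s) 4, 13: vaadinofimizabimo
surface: vaadinofimizabimo

cell ASPECT=ol, TOR=ak, MOD=mi, KEL=un:
underlying: vaadno-le-al-m-id
1. b -> p, d -> t, g -> k, v -> f, z -> s / _ #: fires at position(s) 13: vaadnolealmit
2. 0 -> i / C _ C: inserts after position(s) 4, 10: vaadinolealimit
surface: vaadinolealimit


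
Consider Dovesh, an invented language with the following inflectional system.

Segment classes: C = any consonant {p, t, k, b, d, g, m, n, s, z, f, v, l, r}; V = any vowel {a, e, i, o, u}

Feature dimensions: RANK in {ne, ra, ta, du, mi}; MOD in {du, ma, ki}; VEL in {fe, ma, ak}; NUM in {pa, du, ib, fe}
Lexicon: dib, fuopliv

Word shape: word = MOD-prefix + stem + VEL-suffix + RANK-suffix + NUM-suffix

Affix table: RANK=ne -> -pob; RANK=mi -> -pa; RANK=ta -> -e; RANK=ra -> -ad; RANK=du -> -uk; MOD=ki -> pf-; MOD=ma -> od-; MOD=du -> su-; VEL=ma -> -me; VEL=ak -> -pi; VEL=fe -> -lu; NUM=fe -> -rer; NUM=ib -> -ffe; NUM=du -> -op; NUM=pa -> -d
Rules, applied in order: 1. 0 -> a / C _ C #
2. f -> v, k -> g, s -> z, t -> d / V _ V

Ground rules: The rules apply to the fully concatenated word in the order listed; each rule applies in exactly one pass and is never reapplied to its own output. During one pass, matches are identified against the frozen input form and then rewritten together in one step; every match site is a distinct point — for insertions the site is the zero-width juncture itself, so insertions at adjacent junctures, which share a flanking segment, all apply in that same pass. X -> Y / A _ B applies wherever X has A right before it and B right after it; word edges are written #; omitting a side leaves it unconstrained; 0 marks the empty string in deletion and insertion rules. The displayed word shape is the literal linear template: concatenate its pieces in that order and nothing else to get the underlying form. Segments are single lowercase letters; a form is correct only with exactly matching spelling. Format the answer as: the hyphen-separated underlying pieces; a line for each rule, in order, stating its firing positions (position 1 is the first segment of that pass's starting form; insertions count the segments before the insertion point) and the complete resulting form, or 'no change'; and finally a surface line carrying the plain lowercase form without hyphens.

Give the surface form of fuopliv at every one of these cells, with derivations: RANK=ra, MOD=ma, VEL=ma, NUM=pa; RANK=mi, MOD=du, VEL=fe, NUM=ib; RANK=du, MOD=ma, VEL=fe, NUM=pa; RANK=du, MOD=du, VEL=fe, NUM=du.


cell RANK=ra, MOD=ma, VEL=ma, NUM=pa:
underlying: od-fuopliv-me-ad-d
1. 0 -> a / C _ C #: inserts after position(s) 13: odfuoplivmeadad
2. f -> v, k -> g, s -> z, t -> d / V _ V: no change
surface: odfuoplivmeadad

cell RANK=mi, MOD=du, VEL=fe, NUM=ib:
underlying: su-fuopliv-lu-pa-ffe
1. 0 -> a / C _ C #: no change
2. f -> v, k -> g, s -> z, t -> d / V _ V: fires at position(s) 3: suvuoplivlupaffe
surface: suvuoplivlupaffe

cell RANK=du, MOD=ma, VEL=fe, NUM=pa:
underlying: od-fuopliv-lu-uk-d
1. 0 -> a / C _ C #: inserts after position(s) 13: odfuoplivluukad
2. f -> v, k -> g, s -> z, t -> d / V _ V: fires at position(s) 13: odfuoplivluugad
surface: odfuoplivluugad

cell RANK=du, MOD=du, VEL=fe, NUM=du:
underlying: su-fuopliv-lu-uk-op
1. 0 -> a / C _ C #: no change
2. f -> v, k -> g, s -> z, t -> d / V _ V: fires at position(s) 3, 13: suvuoplivluugop
surface: suvuoplivluugop


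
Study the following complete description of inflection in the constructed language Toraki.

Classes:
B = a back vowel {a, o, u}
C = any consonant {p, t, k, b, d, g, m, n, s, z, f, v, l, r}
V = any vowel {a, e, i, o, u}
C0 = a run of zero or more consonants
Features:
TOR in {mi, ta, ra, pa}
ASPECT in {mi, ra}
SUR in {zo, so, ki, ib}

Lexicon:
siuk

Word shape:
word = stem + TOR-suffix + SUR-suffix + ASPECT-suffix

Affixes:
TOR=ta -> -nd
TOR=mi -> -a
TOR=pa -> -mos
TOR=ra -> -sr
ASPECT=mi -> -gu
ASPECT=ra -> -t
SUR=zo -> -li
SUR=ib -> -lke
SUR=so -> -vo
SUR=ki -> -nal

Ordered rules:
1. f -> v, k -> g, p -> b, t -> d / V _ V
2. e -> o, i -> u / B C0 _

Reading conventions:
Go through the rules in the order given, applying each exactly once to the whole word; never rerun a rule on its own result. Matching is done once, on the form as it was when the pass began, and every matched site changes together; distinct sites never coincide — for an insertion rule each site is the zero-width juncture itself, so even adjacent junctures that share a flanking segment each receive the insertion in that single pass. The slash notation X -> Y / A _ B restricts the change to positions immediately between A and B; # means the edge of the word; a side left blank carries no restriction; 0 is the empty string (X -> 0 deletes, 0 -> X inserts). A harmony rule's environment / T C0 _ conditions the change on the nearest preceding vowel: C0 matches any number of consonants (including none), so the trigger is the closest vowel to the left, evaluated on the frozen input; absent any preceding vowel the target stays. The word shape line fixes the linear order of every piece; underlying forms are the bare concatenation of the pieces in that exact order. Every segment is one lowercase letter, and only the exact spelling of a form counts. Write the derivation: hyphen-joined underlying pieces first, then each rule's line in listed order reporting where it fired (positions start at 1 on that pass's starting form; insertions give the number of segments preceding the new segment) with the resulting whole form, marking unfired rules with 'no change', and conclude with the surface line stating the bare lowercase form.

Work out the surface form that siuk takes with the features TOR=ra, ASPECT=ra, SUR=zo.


underlying: siuk-sr-li-t
1. f -> v, k -> g, p -> b, t -> d / V _ V: no change
2. e -> o, i -> u / B C0 _: fires at position(s) 8: siuksrlut
surface: siuksrlut


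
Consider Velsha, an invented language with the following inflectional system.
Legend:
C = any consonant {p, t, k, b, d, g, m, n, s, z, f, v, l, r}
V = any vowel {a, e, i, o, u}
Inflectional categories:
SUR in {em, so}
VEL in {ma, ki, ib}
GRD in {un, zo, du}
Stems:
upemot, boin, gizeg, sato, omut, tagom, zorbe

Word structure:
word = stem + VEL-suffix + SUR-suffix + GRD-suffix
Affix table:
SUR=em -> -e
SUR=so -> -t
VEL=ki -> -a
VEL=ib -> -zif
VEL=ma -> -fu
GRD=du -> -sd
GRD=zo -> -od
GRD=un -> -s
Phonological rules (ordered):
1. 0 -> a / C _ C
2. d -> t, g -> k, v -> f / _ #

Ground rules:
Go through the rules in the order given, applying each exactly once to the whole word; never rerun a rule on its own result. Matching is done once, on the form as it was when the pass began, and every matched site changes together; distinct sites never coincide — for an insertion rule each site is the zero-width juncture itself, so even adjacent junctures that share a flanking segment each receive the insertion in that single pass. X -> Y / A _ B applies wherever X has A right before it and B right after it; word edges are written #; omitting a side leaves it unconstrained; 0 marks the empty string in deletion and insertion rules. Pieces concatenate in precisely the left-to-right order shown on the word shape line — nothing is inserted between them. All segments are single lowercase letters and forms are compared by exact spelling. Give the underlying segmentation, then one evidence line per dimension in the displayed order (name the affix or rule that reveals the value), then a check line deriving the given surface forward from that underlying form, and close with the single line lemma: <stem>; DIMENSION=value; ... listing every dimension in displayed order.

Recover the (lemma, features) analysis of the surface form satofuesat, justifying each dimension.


underlying: sato-fu-e-sd
SUR=em - signalled by the affix -e
VEL=ma - signalled by the affix -fu
GRD=du - signalled by the affix -sd
check: satofuesd -> satofuesad -> satofuesat
lemma: sato; SUR=em; VEL=ma; GRD=du


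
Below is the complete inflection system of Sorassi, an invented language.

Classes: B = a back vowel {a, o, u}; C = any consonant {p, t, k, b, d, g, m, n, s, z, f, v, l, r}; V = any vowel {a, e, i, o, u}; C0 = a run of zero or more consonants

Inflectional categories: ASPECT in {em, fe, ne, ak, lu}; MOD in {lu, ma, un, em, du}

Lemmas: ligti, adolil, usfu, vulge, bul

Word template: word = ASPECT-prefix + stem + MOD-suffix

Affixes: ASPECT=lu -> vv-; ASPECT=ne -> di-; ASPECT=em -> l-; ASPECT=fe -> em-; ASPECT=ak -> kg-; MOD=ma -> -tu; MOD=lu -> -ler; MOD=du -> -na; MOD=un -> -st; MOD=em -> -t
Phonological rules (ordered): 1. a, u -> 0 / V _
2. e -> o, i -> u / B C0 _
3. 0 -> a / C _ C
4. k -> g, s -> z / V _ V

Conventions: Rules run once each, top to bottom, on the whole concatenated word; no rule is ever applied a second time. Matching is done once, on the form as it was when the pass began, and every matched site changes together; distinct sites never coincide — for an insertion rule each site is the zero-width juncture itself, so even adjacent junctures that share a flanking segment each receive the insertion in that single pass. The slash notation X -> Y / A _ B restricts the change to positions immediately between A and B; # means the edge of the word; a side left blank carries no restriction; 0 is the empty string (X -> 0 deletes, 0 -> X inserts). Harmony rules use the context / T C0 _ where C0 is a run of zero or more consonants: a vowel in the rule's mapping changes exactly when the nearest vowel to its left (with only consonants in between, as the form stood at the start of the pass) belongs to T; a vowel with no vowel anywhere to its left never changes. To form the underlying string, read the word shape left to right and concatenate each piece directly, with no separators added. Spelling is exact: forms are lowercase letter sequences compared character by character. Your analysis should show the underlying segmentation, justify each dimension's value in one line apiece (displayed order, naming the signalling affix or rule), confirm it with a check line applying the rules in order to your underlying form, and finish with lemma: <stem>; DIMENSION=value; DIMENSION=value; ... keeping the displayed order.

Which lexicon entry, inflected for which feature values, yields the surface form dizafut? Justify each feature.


underlying: di-usfu-t
ASPECT=ne - signalled by the affix di-
MOD=em - signalled by the affix -t
check: diusfut -> disfut -> disfut -> disafut -> dizafut
lemma: usfu; ASPECT=ne; MOD=em


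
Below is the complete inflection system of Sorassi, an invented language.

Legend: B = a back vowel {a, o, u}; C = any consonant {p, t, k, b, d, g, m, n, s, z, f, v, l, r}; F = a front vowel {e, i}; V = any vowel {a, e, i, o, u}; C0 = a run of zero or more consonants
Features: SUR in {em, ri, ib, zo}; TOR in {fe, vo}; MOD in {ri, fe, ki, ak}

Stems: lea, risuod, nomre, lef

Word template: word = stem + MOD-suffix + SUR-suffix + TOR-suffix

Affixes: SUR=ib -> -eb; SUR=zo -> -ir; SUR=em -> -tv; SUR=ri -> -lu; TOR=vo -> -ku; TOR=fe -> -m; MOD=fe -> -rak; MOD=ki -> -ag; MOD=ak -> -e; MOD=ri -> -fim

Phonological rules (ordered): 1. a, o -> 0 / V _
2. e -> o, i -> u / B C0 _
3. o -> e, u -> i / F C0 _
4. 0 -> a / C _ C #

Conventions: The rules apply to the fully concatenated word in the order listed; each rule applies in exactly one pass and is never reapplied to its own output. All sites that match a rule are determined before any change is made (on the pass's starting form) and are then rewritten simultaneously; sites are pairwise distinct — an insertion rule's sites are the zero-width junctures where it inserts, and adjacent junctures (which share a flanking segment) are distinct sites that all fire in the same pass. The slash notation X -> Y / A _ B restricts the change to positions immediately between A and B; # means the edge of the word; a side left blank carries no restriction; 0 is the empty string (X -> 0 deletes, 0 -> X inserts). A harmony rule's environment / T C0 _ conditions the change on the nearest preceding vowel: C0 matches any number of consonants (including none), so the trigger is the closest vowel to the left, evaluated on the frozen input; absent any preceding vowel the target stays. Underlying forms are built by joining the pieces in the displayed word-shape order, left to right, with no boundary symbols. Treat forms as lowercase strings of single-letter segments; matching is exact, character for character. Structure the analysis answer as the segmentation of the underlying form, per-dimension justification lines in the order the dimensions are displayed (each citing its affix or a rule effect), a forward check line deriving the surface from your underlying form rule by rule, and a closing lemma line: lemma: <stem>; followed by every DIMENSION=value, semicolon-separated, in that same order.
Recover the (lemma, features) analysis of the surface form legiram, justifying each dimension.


underlying: lea-ag-ir-m
SUR=zo - signalled by the affix -ir
TOR=fe - signalled by the affix -m
MOD=ki - signalled by the affix -ag
check: leaagirm -> legirm -> legirm -> legirm -> legiram
lemma: lea; SUR=zo; TOR=fe; MOD=ki


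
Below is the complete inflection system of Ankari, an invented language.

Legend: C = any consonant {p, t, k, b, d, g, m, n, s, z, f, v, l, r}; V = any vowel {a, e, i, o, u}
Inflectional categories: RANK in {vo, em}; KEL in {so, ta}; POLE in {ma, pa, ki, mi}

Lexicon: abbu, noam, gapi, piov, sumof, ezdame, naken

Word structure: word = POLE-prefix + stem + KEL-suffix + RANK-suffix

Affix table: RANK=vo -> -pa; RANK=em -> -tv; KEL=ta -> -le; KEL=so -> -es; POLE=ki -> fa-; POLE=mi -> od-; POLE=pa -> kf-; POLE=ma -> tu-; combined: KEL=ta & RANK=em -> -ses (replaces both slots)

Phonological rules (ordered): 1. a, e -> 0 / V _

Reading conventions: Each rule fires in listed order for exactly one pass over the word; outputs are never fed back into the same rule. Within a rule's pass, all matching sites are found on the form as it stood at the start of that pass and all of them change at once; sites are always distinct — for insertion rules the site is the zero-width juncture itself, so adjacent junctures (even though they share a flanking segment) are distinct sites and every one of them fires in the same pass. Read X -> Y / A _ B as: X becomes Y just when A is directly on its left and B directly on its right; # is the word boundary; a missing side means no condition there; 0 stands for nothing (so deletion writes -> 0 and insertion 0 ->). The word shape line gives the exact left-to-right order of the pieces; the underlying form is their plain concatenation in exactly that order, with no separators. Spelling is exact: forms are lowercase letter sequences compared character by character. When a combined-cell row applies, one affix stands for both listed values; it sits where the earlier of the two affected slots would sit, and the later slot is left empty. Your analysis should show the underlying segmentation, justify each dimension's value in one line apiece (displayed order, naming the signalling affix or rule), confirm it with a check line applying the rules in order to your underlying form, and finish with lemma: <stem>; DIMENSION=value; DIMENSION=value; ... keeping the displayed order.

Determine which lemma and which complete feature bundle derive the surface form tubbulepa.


underlying: tu-abbu-le-pa
RANK=vo - signalled by the affix -pa
KEL=ta - signalled by the affix -le
POLE=ma - signalled by the affix tu-
check: tuabbulepa -> tubbulepa
lemma: abbu; RANK=vo; KEL=ta; POLE=ma


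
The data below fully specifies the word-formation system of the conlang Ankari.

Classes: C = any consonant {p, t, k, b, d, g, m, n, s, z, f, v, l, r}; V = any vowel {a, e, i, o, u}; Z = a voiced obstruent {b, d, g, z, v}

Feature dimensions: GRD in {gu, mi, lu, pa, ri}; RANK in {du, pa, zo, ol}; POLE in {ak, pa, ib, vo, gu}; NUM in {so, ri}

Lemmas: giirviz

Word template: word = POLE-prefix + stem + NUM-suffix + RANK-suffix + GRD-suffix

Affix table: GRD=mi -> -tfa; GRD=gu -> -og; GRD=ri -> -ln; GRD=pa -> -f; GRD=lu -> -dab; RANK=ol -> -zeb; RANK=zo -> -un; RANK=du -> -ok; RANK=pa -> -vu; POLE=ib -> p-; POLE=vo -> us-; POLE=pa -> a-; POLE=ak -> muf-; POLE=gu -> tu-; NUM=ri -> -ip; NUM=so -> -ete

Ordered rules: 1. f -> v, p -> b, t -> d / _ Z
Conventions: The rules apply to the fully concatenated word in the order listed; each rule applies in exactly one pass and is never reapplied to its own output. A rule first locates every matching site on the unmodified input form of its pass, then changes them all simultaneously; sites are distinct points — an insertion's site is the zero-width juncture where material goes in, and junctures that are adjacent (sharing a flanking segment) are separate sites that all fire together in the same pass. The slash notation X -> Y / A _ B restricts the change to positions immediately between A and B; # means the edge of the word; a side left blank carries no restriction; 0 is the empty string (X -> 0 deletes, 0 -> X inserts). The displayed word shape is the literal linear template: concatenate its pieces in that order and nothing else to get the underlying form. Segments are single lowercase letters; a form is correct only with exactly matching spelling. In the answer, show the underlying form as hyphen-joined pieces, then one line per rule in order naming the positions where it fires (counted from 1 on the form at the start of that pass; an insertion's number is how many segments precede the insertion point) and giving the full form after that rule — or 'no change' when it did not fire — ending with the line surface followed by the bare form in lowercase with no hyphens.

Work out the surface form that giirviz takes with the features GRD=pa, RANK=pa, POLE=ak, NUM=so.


underlying: muf-giirviz-ete-vu-f
1. f -> v, p -> b, t -> d / _ Z: fires at position(s) 3: muvgiirvizetevuf
surface: muvgiirvizetevuf


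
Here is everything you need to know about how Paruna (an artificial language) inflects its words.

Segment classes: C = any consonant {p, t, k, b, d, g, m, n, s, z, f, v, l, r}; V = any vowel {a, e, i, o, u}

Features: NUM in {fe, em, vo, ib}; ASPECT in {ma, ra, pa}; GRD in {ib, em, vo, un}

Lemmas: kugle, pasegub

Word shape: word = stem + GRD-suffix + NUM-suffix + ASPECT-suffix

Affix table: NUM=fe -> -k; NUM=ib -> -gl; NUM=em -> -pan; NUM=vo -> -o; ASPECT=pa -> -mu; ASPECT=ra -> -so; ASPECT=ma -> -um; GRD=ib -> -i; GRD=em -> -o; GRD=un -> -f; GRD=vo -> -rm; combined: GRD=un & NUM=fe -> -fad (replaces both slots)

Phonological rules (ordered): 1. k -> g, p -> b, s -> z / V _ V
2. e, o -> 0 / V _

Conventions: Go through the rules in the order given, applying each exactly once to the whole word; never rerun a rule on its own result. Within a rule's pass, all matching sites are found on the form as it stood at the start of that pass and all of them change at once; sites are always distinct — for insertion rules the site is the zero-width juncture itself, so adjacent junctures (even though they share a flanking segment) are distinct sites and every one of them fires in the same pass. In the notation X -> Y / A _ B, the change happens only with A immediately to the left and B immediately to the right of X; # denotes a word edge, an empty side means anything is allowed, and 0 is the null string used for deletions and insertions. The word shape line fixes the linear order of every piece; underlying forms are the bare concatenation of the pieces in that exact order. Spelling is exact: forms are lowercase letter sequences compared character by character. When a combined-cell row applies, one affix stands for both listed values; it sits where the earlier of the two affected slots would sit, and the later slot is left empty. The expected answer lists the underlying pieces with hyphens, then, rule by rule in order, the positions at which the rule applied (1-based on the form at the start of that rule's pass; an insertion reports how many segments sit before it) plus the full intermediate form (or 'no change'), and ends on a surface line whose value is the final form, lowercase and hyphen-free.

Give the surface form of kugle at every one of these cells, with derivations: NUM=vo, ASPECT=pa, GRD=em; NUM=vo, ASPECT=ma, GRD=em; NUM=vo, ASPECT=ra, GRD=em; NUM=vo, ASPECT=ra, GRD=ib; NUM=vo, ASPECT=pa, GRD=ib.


cell NUM=vo, ASPECT=pa, GRD=em:
underlying: kugle-o-o-mu
1. k -> g, p -> b, s -> z / V _ V: no change
2. e, o -> 0 / V _: fires at position(s) 6, 7: kuglemu
surface: kuglemu

cell NUM=vo, ASPECT=ma, GRD=em:
underlying: kugle-o-o-um
1. k -> g, p -> b, s -> z / V _ V: no change
2. e, o -> 0 / V _: fires at position(s) 6, 7: kugleum
surface: kugleum

cell NUM=vo, ASPECT=ra, GRD=em:
underlying: kugle-o-o-so
1. k -> g, p -> b, s -> z / V _ V: fires at position(s) 8: kugleoozo
2. e, o -> 0 / V _: fires at position(s) 6, 7: kuglezo
surface: kuglezo

cell NUM=vo, ASPECT=ra, GRD=ib:
underlying: kugle-i-o-so
1. k -> g, p -> b, s -> z / V _ V: fires at position(s) 8: kugleiozo
2. e, o -> 0 / V _: fires at position(s) 7: kugleizo
surface: kugleizo

cell NUM=vo, ASPECT=pa, GRD=ib:
underlying: kugle-i-o-mu
1. k -> g, p -> b, s -> z / V _ V: no change
2. e, o -> 0 / V _: fires at position(s) 7: kugleimu
surface: kugleimu


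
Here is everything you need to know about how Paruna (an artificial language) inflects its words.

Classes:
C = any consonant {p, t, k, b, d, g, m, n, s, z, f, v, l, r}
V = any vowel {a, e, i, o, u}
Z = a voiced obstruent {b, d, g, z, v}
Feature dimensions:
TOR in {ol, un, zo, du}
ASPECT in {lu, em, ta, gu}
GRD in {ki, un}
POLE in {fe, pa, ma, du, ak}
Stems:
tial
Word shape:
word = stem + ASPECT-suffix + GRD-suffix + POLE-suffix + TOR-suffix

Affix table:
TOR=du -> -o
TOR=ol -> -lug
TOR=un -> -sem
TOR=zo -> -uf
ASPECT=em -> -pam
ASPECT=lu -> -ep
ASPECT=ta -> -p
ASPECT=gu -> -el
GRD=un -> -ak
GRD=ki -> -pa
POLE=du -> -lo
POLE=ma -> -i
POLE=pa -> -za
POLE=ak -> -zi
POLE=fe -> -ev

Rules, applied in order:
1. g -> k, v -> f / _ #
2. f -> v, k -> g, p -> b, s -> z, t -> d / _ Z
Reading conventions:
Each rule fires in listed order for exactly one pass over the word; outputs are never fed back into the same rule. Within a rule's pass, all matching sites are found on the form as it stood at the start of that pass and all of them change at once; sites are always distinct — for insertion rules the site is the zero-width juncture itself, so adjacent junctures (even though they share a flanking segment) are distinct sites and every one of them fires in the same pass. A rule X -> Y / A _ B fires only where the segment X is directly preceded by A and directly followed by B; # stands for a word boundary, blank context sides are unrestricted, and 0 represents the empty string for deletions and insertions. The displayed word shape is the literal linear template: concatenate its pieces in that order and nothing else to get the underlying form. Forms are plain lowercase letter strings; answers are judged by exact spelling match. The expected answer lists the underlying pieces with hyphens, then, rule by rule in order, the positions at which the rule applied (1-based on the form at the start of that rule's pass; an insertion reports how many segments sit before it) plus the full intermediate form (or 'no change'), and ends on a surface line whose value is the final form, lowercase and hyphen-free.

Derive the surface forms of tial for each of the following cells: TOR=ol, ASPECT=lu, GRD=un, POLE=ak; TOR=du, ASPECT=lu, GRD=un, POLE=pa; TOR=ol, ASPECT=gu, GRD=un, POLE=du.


cell TOR=ol, ASPECT=lu, GRD=un, POLE=ak:
underlying: tial-ep-ak-zi-lug
1. g -> k, v -> f / _ #: fires at position(s) 13: tialepakziluk
2. f -> v, k -> g, p -> b, s -> z, t -> d / _ Z: fires at position(s) 8: tialepagziluk
surface: tialepagziluk

cell TOR=du, ASPECT=lu, GRD=un, POLE=pa:
underlying: tial-ep-ak-za-o
1. g -> k, v -> f / _ #: no change
2. f -> v, k -> g, p -> b, s -> z, t -> d / _ Z: fires at position(s) 8: tialepagzao
surface: tialepagzao

cell TOR=ol, ASPECT=gu, GRD=un, POLE=du:
underlying: tial-el-ak-lo-lug
1. g -> k, v -> f / _ #: fires at position(s) 13: tialelakloluk
2. f -> v, k -> g, p -> b, s -> z, t -> d / _ Z: no change
surface: tialelakloluk


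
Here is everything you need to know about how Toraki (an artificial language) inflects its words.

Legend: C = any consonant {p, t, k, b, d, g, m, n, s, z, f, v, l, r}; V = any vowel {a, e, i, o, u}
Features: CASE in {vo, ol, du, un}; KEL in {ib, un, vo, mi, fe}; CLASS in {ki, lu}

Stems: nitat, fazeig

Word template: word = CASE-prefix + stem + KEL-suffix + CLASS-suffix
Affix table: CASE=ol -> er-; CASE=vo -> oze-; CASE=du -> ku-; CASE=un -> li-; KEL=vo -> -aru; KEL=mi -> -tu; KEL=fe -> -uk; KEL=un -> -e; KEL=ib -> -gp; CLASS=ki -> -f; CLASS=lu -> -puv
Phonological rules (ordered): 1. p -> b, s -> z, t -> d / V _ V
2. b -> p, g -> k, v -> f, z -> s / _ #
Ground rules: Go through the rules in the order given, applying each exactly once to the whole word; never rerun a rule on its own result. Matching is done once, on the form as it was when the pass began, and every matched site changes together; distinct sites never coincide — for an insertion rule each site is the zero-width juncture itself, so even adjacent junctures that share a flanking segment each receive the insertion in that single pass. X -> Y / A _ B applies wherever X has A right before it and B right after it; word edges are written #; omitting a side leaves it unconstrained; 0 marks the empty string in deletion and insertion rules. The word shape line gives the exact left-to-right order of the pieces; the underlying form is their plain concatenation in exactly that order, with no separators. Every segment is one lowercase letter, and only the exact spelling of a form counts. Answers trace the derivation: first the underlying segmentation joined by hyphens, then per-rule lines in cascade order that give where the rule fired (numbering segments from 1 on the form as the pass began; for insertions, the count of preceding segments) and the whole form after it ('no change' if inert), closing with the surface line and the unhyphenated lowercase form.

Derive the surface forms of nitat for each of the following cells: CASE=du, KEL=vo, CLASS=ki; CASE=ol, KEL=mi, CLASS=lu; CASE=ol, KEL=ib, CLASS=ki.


cell CASE=du, KEL=vo, CLASS=ki:
underlying: ku-nitat-aru-f
1. p -> b, s -> z, t -> d / V _ V: fires at position(s) 5, 7: kunidadaruf
2. b -> p, g -> k, v -> f, z -> s / _ #: no change
surface: kunidadaruf

cell CASE=ol, KEL=mi, CLASS=lu:
underlying: er-nitat-tu-puv
1. p -> b, s -> z, t -> d / V _ V: fires at position(s) 5, 10: ernidattubuv
2. b -> p, g -> k, v -> f, z -> s / _ #: fires at position(s) 12: ernidattubuf
surface: ernidattubuf

cell CASE=ol, KEL=ib, CLASS=ki:
underlying: er-nitat-gp-f
1. p -> b, s -> z, t -> d / V _ V: fires at position(s) 5: ernidatgpf
2. b -> p, g -> k, v -> f, z -> s / _ #: no change
surface: ernidatgpf


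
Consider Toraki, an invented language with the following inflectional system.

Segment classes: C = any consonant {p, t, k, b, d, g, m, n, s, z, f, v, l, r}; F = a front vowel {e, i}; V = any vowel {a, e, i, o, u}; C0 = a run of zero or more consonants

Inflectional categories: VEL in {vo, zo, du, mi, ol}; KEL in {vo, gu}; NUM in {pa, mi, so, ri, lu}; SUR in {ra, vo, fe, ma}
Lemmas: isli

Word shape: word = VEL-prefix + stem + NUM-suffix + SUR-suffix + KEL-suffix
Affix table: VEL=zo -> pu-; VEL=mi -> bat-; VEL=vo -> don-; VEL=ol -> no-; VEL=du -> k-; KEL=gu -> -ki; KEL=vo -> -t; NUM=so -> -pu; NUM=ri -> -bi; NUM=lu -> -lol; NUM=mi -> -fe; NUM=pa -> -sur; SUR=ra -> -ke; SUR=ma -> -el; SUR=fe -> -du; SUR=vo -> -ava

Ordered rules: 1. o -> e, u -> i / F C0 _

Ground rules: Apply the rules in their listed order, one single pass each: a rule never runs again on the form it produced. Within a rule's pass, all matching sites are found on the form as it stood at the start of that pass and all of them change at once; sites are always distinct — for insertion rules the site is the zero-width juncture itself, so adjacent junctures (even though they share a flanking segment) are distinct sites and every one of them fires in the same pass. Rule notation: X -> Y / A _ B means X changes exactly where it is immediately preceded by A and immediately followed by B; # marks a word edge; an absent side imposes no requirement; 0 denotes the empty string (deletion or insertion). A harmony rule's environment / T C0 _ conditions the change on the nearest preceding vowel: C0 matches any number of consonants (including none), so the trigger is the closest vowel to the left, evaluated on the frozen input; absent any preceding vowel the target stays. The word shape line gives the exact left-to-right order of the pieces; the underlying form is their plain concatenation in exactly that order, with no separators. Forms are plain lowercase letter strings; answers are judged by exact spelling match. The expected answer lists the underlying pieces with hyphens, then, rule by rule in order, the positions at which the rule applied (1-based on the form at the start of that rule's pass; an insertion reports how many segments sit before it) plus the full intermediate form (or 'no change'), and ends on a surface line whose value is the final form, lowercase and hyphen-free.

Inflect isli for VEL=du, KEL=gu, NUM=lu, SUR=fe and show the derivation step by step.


underlying: k-isli-lol-du-ki
1. o -> e, u -> i / F C0 _: fires at position(s) 7: kislilelduki
surface: kislilelduki


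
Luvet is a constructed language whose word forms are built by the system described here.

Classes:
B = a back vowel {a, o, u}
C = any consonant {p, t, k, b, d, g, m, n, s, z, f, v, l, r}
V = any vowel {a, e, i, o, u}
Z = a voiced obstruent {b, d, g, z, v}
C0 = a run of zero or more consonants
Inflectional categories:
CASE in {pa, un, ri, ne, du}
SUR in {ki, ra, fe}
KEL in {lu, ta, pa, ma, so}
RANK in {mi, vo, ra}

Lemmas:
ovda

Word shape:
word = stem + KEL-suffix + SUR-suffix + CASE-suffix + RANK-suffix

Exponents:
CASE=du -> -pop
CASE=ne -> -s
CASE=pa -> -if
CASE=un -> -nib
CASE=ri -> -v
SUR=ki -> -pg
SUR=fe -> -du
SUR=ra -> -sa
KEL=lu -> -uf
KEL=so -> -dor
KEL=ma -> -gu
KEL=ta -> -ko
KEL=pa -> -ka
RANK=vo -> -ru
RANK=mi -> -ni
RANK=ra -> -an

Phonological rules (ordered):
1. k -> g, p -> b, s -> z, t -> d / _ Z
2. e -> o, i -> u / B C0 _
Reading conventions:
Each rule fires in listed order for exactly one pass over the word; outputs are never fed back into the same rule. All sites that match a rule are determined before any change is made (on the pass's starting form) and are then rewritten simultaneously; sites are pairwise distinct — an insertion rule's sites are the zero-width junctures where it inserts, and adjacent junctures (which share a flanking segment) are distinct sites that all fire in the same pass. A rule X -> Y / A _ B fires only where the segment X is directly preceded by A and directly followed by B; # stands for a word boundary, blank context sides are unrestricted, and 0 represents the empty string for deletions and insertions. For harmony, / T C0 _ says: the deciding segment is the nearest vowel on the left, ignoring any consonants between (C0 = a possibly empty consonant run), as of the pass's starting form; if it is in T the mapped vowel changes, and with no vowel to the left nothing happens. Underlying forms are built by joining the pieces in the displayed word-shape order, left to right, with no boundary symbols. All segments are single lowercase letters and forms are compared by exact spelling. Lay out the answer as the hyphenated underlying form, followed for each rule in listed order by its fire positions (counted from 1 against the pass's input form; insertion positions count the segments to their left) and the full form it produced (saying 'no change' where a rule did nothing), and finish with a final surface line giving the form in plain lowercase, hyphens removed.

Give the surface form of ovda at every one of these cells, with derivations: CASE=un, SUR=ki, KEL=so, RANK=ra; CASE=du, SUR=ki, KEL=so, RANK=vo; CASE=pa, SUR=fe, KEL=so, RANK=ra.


cell CASE=un, SUR=ki, KEL=so, RANK=ra:
underlying: ovda-dor-pg-nib-an
1. k -> g, p -> b, s -> z, t -> d / _ Z: fires at position(s) 8: ovdadorbgniban
2. e -> o, i -> u / B C0 _: fires at position(s) 11: ovdadorbgnuban
surface: ovdadorbgnuban

cell CASE=du, SUR=ki, KEL=so, RANK=vo:
underlying: ovda-dor-pg-pop-ru
1. k -> g, p -> b, s -> z, t -> d / _ Z: fires at position(s) 8: ovdadorbgpopru
2. e -> o, i -> u / B C0 _: no change
surface: ovdadorbgpopru

cell CASE=pa, SUR=fe, KEL=so, RANK=ra:
underlying: ovda-dor-du-if-an
1. k -> g, p -> b, s -> z, t -> d / _ Z: no change
2. e -> o, i -> u / B C0 _: fires at position(s) 10: ovdadorduufan
surface: ovdadorduufan


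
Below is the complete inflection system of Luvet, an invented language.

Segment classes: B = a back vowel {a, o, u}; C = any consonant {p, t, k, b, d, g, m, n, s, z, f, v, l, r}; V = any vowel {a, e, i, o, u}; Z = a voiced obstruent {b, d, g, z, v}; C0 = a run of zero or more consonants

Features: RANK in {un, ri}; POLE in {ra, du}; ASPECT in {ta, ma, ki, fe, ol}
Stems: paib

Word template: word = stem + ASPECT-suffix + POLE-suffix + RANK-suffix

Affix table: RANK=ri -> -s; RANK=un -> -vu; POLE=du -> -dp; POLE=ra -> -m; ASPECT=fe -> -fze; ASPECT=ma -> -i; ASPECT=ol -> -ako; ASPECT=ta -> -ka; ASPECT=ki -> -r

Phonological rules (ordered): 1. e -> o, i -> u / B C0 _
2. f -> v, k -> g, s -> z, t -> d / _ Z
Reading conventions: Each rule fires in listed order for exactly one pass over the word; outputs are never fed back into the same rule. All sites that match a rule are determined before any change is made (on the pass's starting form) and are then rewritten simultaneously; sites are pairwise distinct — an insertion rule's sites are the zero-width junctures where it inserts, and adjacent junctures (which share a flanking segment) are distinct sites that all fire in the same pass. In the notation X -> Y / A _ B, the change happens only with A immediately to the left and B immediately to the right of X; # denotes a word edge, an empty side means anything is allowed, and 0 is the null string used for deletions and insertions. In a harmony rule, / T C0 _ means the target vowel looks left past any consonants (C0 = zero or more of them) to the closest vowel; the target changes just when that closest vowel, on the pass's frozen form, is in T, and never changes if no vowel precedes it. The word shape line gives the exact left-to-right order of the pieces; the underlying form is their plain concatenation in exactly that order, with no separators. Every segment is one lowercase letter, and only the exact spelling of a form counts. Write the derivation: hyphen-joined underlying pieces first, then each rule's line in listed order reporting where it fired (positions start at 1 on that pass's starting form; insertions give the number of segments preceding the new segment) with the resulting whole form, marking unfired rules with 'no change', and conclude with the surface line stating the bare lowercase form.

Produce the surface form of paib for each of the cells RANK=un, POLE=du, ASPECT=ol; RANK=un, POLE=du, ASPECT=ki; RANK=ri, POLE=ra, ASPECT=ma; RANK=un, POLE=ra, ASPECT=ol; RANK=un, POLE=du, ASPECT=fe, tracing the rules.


cell RANK=un, POLE=du, ASPECT=ol:
underlying: paib-ako-dp-vu
1. e -> o, i -> u / B C0 _: fires at position(s) 3: paubakodpvu
2. f -> v, k -> g, s -> z, t -> d / _ Z: no change
surface: paubakodpvu

cell RANK=un, POLE=du, ASPECT=ki:
underlying: paib-r-dp-vu
1. e -> o, i -> u / B C0 _: fires at position(s) 3: paubrdpvu
2. f -> v, k -> g, s -> z, t -> d / _ Z: no change
surface: paubrdpvu

cell RANK=ri, POLE=ra, ASPECT=ma:
underlying: paib-i-m-s
1. e -> o, i -> u / B C0 _: fires at position(s) 3: paubims
2. f -> v, k -> g, s -> z, t -> d / _ Z: no change
surface: paubims

cell RANK=un, POLE=ra, ASPECT=ol:
underlying: paib-ako-m-vu
1. e -> o, i -> u / B C0 _: fires at position(s) 3: paubakomvu
2. f -> v, k -> g, s -> z, t -> d / _ Z: no change
surface: paubakomvu

cell RANK=un, POLE=du, ASPECT=fe:
underlying: paib-fze-dp-vu
1. e -> o, i -> u / B C0 _: fires at position(s) 3: paubfzedpvu
2. f -> v, k -> g, s -> z, t -> d / _ Z: fires at position(s) 5: paubvzedpvu
surface: paubvzedpvu


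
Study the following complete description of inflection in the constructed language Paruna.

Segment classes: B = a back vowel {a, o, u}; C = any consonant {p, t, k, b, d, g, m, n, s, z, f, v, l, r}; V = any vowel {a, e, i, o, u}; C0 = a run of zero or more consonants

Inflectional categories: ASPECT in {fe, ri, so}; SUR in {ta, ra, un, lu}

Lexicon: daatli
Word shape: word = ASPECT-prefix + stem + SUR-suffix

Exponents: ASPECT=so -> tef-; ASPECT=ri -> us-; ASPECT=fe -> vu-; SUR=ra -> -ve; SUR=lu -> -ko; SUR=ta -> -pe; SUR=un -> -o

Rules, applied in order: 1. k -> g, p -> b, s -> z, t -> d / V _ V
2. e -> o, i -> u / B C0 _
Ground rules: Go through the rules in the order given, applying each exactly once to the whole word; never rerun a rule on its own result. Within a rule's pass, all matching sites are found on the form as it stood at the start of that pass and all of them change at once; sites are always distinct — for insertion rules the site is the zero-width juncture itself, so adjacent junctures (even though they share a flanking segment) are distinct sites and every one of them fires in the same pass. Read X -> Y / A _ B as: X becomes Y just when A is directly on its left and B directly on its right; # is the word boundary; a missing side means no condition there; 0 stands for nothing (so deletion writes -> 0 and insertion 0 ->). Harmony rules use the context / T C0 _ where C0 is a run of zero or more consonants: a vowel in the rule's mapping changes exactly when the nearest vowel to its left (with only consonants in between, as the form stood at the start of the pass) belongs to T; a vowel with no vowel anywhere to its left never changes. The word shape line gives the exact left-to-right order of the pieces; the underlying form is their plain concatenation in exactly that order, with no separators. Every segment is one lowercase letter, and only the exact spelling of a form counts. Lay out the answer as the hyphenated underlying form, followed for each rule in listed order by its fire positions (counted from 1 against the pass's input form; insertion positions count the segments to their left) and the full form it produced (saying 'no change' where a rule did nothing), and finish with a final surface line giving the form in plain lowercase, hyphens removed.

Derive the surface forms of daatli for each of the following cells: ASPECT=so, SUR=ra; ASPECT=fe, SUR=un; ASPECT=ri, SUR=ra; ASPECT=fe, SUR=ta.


cell ASPECT=so, SUR=ra:
underlying: tef-daatli-ve
1. k -> g, p -> b, s -> z, t -> d / V _ V: no change
2. e -> o, i -> u / B C0 _: fires at position(s) 9: tefdaatluve
surface: tefdaatluve

cell ASPECT=fe, SUR=un:
underlying: vu-daatli-o
1. k -> g, p -> b, s -> z, t -> d / V _ V: no change
2. e -> o, i -> u / B C0 _: fires at position(s) 8: vudaatluo
surface: vudaatluo

cell ASPECT=ri, SUR=ra:
underlying: us-daatli-ve
1. k -> g, p -> b, s -> z, t -> d / V _ V: no change
2. e -> o, i -> u / B C0 _: fires at position(s) 8: usdaatluve
surface: usdaatluve

cell ASPECT=fe, SUR=ta:
underlying: vu-daatli-pe
1. k -> g, p -> b, s -> z, t -> d / V _ V: fires at position(s) 9: vudaatlibe
2. e -> o, i -> u / B C0 _: fires at position(s) 8: vudaatlube
surface: vudaatlube
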